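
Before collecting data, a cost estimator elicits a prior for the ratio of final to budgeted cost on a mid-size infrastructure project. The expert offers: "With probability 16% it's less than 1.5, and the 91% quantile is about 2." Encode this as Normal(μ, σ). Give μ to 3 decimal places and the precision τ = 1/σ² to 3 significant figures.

For Normal(μ,σ), the p-quantile is μ + z_p·σ. Here z_{0.16} = -0.9945, z_{0.91} = 1.341.
So 1.5 = μ − 0.9945σ and 2 = μ + 1.341σ.
Subtracting: σ = (2 − 1.5)/(1.341 − (-0.9945)) = 0.214.
Then μ = 1.5 − (-0.9945)·0.214 = 1.713.
Precision τ = 1/σ² = 1/0.2141² = 21.8.

μ = 1.713, τ = 21.8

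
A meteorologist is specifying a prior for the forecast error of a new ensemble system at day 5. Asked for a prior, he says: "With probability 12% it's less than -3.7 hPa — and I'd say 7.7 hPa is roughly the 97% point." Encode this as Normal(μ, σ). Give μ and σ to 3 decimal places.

μ = 0.683, σ = 3.731

The p-quantile of Normal(μ,σ) is μ + z_p·σ, with z_{0.12} = -1.175 and z_{0.97} = 1.881.
Eliminate σ: μ = (z₂·x₁ − z₁·x₂)/(z₂ − z₁) = (1.881·-3.7 − (-1.175)·7.7)/3.056 = 0.683.
Then σ = (x₂ − x₁)/(z₂ − z₁) = (7.7 − -3.7)/3.056 = 3.731.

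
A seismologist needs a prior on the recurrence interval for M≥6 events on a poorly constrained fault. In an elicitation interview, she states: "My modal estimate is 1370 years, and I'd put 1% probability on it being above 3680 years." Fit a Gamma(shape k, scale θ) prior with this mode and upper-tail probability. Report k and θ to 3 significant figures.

k ≈ 5.73, θ ≈ 290

Gamma(k,θ) with k>1 has mode (k−1)θ, so θ = 1370/(k−1).
Need P(X < 3680) = 0.99 with θ tied to k this way. Start at k = 2, θ = 1370: P(X<3680) ≈ 0.749.
Too low — raise k to concentrate. Iterating converges to k ≈ 5.73.
Then θ = 1370/(5.73−1) ≈ 290.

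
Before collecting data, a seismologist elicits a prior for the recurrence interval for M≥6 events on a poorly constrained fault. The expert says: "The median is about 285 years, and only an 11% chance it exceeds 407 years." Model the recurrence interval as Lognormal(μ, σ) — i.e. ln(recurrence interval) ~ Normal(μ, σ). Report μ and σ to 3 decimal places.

μ ≈ 5.652, σ ≈ 0.291

If T ~ Lognormal(μ,σ) then ln T ~ Normal(μ,σ), so the p-quantile of ln T is μ + z_p·σ.
ln(285) = 5.652 and ln(407) = 6.009; z_{0.5} = 0, z_{0.89} = 1.227.
σ = (6.009 − 5.652)/(1.227 − (0)) = 0.291.
μ = 5.652 − (0)·0.291 = 5.652.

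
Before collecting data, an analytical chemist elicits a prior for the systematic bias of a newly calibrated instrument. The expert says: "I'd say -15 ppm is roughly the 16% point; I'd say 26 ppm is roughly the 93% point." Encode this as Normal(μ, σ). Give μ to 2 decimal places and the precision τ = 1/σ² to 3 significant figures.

μ = 1.51, τ = 0.00363

For Normal(μ,σ), the p-quantile is μ + z_p·σ. Here z_{0.16} = -0.9945, z_{0.93} = 1.476.
So -15 = μ − 0.9945σ and 26 = μ + 1.476σ.
Subtracting: σ = (26 − -15)/(1.476 − (-0.9945)) = 16.60.
Then μ = -15 − (-0.9945)·16.60 = 1.51.
Precision τ = 1/σ² = 1/16.6² = 0.00363.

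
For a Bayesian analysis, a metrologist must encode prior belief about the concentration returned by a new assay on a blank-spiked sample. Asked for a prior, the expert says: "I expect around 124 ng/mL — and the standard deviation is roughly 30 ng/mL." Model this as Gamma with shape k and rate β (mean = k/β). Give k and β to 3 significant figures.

k ≈ 17.1, β ≈ 0.138

For Gamma(k, rate β): mean = k/β, variance = k/β², so CV = 1/√k.
CV = SD/mean = 30/124 = 0.2419, hence k = 1/CV² = 17.1.
Then β = k/mean = 17.1/124 = 0.138.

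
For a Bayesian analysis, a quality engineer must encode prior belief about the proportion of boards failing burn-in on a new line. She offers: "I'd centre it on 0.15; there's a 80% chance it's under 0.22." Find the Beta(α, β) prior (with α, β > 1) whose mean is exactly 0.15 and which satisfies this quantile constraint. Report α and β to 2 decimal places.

With mean 0.15 fixed, write α = 0.15s, β = 0.85s where s = α+β.
Need P(θ < 0.22) = 0.8 under Beta(0.15s, 0.85s). Normal approximation: (q−m)/√(m(1−m)/s) ≈ z_{0.8} = 0.842, so s ≈ 0.15·0.85·(0.842)²/(0.22−0.15)² = 18.4.
At s = 18.4: P(θ<0.22) ≈ 0.815. Adjusting to match 0.8 gives s ≈ 15.15.
So α = 0.15·15.15 ≈ 2.27, β = 0.85·15.15 ≈ 12.87.

α ≈ 2.27, β ≈ 12.87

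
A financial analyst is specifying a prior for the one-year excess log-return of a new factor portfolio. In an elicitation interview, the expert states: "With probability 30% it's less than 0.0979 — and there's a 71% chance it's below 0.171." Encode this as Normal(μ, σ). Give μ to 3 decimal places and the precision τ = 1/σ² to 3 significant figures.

For Normal(μ,σ), the p-quantile is μ + z_p·σ. Here z_{0.3} = -0.5244, z_{0.71} = 0.5534.
So 0.0979 = μ − 0.5244σ and 0.171 = μ + 0.5534σ.
Subtracting: σ = (0.171 − 0.0979)/(0.5534 − (-0.5244)) = 0.068.
Then μ = 0.0979 − (-0.5244)·0.068 = 0.133.
Precision τ = 1/σ² = 1/0.06782² = 217.

μ = 0.133, τ = 217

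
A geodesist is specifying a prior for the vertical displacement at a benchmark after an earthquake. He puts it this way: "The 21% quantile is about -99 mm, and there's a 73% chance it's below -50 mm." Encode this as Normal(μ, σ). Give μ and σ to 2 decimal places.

The p-quantile of Normal(μ,σ) is μ + z_p·σ, with z_{0.21} = -0.8064 and z_{0.73} = 0.6128.
Eliminate σ: μ = (z₂·x₁ − z₁·x₂)/(z₂ − z₁) = (0.6128·-99 − (-0.8064)·-50)/1.419 = -71.16.
Then σ = (x₂ − x₁)/(z₂ − z₁) = (-50 − -99)/1.419 = 34.53.

μ = -71.16, σ = 34.53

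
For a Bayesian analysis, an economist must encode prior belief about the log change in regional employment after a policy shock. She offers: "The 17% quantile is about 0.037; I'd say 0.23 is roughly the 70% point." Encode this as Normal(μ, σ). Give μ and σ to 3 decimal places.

μ = 0.162, σ = 0.131

The p-quantile of Normal(μ,σ) is μ + z_p·σ, with z_{0.17} = -0.9542 and z_{0.7} = 0.5244.
Eliminate σ: μ = (z₂·x₁ − z₁·x₂)/(z₂ − z₁) = (0.5244·0.037 − (-0.9542)·0.23)/1.479 = 0.162.
Then σ = (x₂ − x₁)/(z₂ − z₁) = (0.23 − 0.037)/1.479 = 0.131.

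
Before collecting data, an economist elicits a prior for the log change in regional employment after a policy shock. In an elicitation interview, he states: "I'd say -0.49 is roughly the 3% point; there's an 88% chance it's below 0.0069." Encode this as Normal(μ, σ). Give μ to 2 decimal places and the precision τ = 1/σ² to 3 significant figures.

The p-quantile of Normal(μ,σ) is μ + z_p·σ, with z_{0.03} = -1.881 and z_{0.88} = 1.175.
Eliminate σ: μ = (z₂·x₁ − z₁·x₂)/(z₂ − z₁) = (1.175·-0.49 − (-1.881)·0.0069)/3.056 = -0.18.
Then σ = (x₂ − x₁)/(z₂ − z₁) = (0.0069 − -0.49)/3.056 = 0.16.
Precision τ = 1/σ² = 1/0.1626² = 37.8.

μ = -0.18, τ = 37.8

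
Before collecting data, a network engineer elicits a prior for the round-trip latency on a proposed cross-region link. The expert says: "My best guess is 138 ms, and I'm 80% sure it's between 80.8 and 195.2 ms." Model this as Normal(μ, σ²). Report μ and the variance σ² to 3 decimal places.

A symmetric 80% interval runs μ ± z·σ with z = 1.282.
Half-width = 57.2, so σ = 57.2/1.282 = 44.6334 and σ² = 1992.140.
μ is the stated best guess, 138.000.

μ = 138.000, σ² = 1992.140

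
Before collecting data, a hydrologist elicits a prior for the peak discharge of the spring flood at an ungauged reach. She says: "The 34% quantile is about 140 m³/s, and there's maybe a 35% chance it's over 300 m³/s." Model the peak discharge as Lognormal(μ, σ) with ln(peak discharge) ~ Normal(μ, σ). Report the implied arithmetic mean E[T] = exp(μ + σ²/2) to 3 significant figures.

E[T] ≈ 328 m³/s

If T ~ Lognormal(μ,σ) then ln T ~ Normal(μ,σ), so the p-quantile of ln T is μ + z_p·σ.
ln(140) = 4.942 and ln(300) = 5.704; z_{0.34} = -0.4125, z_{0.65} = 0.3853.
σ = (5.704 − 4.942)/(0.3853 − (-0.4125)) = 0.955.
μ = 4.942 − (-0.4125)·0.955 = 5.336.
E[T] = exp(μ + σ²/2) = exp(5.336 + 0.4563) = 328 m³/s.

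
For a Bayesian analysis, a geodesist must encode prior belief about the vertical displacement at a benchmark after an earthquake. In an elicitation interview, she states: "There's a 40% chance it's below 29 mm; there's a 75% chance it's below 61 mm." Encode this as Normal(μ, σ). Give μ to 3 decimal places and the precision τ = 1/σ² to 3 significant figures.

The p-quantile of Normal(μ,σ) is μ + z_p·σ, with z_{0.4} = -0.2533 and z_{0.75} = 0.6745.
Eliminate σ: μ = (z₂·x₁ − z₁·x₂)/(z₂ − z₁) = (0.6745·29 − (-0.2533)·61)/0.9278 = 37.738.
Then σ = (x₂ − x₁)/(z₂ − z₁) = (61 − 29)/0.9278 = 34.489.
Precision τ = 1/σ² = 1/34.49² = 0.000841.

μ = 37.738, τ = 0.000841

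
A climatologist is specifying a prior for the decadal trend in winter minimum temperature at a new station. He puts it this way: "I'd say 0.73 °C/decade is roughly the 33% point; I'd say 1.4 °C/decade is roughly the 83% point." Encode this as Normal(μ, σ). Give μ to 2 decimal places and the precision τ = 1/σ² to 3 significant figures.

The p-quantile of Normal(μ,σ) is μ + z_p·σ, with z_{0.33} = -0.4399 and z_{0.83} = 0.9542.
Eliminate σ: μ = (z₂·x₁ − z₁·x₂)/(z₂ − z₁) = (0.9542·0.73 − (-0.4399)·1.4)/1.394 = 0.94.
Then σ = (x₂ − x₁)/(z₂ − z₁) = (1.4 − 0.73)/1.394 = 0.48.
Precision τ = 1/σ² = 1/0.4806² = 4.33.

μ = 0.94, τ = 4.33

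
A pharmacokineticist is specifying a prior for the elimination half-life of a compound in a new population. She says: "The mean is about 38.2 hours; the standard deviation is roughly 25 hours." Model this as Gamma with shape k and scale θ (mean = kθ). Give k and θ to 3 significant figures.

For Gamma(k, scale θ): mean = kθ, variance = kθ², so CV = 1/√k.
CV = SD/mean = 25/38.2 = 0.6545, hence k = 1/CV² = 2.33.
Then θ = mean/k = 38.2/2.33 = 16.4.

k ≈ 2.33, θ ≈ 16.4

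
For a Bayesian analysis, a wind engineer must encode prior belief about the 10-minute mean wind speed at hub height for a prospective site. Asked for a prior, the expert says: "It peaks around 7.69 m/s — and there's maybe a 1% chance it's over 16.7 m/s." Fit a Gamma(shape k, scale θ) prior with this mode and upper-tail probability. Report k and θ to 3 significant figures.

k ≈ 9.04, θ ≈ 0.957

Gamma(k,θ) with k>1 has mode (k−1)θ, so θ = 7.69/(k−1).
Need P(X < 16.7) = 0.99 with θ tied to k this way. Start at k = 2, θ = 7.69: P(X<16.7) ≈ 0.638.
Too low — raise k to concentrate. Iterating converges to k ≈ 9.04.
Then θ = 7.69/(9.04−1) ≈ 0.957.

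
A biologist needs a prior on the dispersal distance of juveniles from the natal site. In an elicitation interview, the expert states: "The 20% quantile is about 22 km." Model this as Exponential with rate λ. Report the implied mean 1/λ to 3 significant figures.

P(T < 22.0) = 1 − e^(−λ·22.0) = 0.2, so λ = −ln(1−0.2)/22.0 = −ln(0.8)/22.0 = 0.0101.
Mean = 1/λ = 98.6 km.

mean ≈ 98.6 km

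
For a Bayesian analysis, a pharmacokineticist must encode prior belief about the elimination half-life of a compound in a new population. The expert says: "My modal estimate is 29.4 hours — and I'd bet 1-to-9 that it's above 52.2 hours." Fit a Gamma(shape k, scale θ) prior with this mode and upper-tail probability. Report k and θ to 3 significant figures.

k ≈ 6.77, θ ≈ 5.1

Gamma(k,θ) with k>1 has mode (k−1)θ, so θ = 29.4/(k−1).
Need P(X < 52.2) = 0.9 with θ tied to k this way. Start at k = 2, θ = 29.4: P(X<52.2) ≈ 0.530.
Too low — raise k to concentrate. Iterating converges to k ≈ 6.77.
Then θ = 29.4/(6.77−1) ≈ 5.1.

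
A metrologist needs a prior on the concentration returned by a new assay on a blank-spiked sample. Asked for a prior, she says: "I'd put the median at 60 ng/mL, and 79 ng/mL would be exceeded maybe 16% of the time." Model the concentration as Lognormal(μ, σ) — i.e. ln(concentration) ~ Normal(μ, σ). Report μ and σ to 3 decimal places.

If T ~ Lognormal(μ,σ) then ln T ~ Normal(μ,σ), so the p-quantile of ln T is μ + z_p·σ.
ln(60) = 4.094 and ln(79) = 4.369; z_{0.5} = 0, z_{0.84} = 0.9945.
σ = (4.369 − 4.094)/(0.9945 − (0)) = 0.277.
μ = 4.094 − (0)·0.277 = 4.094.

μ ≈ 4.094, σ ≈ 0.277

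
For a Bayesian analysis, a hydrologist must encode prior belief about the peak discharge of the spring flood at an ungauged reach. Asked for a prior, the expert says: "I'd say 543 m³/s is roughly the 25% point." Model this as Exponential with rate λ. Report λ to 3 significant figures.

P(T < 543.0) = 1 − e^(−λ·543.0) = 0.25, so λ = −ln(1−0.25)/543.0 = −ln(0.75)/543.0 = 0.00053.

λ ≈ 0.00053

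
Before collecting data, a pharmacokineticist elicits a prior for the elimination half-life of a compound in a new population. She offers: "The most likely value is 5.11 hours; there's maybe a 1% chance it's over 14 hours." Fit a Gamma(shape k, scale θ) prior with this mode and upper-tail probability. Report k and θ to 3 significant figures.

Gamma(k,θ) with k>1 has mode (k−1)θ, so θ = 5.11/(k−1).
Need P(X < 14) = 0.99 with θ tied to k this way. Start at k = 2, θ = 5.11: P(X<14) ≈ 0.758.
Too low — raise k to concentrate. Iterating converges to k ≈ 5.53.
Then θ = 5.11/(5.53−1) ≈ 1.13.

k ≈ 5.53, θ ≈ 1.13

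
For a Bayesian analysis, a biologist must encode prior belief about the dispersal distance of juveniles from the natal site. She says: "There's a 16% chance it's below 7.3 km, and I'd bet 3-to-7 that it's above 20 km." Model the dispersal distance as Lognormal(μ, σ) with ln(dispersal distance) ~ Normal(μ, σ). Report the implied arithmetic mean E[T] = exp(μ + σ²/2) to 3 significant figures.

If T ~ Lognormal(μ,σ) then ln T ~ Normal(μ,σ), so the p-quantile of ln T is μ + z_p·σ.
ln(7.3) = 1.988 and ln(20) = 2.996; z_{0.16} = -0.9945, z_{0.7} = 0.5244.
σ = (2.996 − 1.988)/(0.5244 − (-0.9945)) = 0.664.
μ = 1.988 − (-0.9945)·0.664 = 2.648.
E[T] = exp(μ + σ²/2) = exp(2.648 + 0.2202) = 17.6 km.

E[T] ≈ 17.6 km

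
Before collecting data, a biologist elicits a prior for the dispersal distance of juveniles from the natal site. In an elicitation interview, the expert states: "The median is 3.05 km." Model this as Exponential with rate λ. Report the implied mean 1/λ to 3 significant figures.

Exponential median = ln 2 / λ, so λ = ln 2 / 3.05 = 0.227.
Mean = 1/λ = 4.4 km.

mean ≈ 4.4 km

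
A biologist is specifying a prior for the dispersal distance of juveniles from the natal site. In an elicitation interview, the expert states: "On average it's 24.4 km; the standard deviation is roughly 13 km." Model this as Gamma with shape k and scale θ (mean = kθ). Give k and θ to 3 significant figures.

k ≈ 3.52, θ ≈ 6.93

For Gamma(k, scale θ): mean = kθ, variance = kθ², so CV = 1/√k.
CV = SD/mean = 13/24.4 = 0.5328, hence k = 1/CV² = 3.52.
Then θ = mean/k = 24.4/3.52 = 6.93.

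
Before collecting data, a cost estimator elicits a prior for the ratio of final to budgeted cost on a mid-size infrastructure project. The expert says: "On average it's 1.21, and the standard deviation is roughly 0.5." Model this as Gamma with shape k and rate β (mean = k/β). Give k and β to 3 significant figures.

For Gamma(k, rate β): mean = k/β, variance = k/β², so CV = 1/√k.
CV = SD/mean = 0.5/1.21 = 0.4132, hence k = 1/CV² = 5.86.
Then β = k/mean = 5.86/1.21 = 4.84.

k ≈ 5.86, β ≈ 4.84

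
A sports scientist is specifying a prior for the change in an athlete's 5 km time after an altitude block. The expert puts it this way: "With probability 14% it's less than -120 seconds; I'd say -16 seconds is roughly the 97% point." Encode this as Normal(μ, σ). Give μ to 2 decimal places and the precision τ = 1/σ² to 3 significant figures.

μ = -82.06, τ = 0.000811

For Normal(μ,σ), the p-quantile is μ + z_p·σ. Here z_{0.14} = -1.08, z_{0.97} = 1.881.
So -120 = μ − 1.08σ and -16 = μ + 1.881σ.
Subtracting: σ = (-16 − -120)/(1.881 − (-1.08)) = 35.12.
Then μ = -120 − (-1.08)·35.12 = -82.06.
Precision τ = 1/σ² = 1/35.12² = 0.000811.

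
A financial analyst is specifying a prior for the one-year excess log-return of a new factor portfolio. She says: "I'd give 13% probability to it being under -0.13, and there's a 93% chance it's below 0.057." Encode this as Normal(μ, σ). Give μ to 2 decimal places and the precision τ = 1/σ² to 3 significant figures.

For Normal(μ,σ), the p-quantile is μ + z_p·σ. Here z_{0.13} = -1.126, z_{0.93} = 1.476.
So -0.13 = μ − 1.126σ and 0.057 = μ + 1.476σ.
Subtracting: σ = (0.057 − -0.13)/(1.476 − (-1.126)) = 0.07.
Then μ = -0.13 − (-1.126)·0.07 = -0.05.
Precision τ = 1/σ² = 1/0.07186² = 194.

μ = -0.05, τ = 194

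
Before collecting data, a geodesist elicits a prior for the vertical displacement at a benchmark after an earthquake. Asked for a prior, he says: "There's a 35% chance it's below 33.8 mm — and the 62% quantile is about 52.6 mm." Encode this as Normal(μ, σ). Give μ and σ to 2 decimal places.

μ = 44.29, σ = 27.21

For Normal(μ,σ), the p-quantile is μ + z_p·σ. Here z_{0.35} = -0.3853, z_{0.62} = 0.3055.
So 33.8 = μ − 0.3853σ and 52.6 = μ + 0.3055σ.
Subtracting: σ = (52.6 − 33.8)/(0.3055 − (-0.3853)) = 27.21.
Then μ = 33.8 − (-0.3853)·27.21 = 44.29.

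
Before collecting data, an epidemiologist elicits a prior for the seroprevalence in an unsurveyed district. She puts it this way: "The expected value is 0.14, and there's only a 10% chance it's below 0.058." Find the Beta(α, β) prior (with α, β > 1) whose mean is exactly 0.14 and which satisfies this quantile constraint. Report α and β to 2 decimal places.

α ≈ 3.26, β ≈ 20.00

With mean 0.14 fixed, write α = 0.14s, β = 0.86s where s = α+β.
Need P(θ < 0.058) = 0.1 under Beta(0.14s, 0.86s). Normal approximation: (q−m)/√(m(1−m)/s) ≈ z_{0.1} = -1.28, so s ≈ 0.14·0.86·(-1.28)²/(0.058−0.14)² = 29.4.
At s = 29.4: P(θ<0.058) ≈ 0.069. Adjusting to match 0.1 gives s ≈ 23.25.
So α = 0.14·23.25 ≈ 3.26, β = 0.86·23.25 ≈ 20.00.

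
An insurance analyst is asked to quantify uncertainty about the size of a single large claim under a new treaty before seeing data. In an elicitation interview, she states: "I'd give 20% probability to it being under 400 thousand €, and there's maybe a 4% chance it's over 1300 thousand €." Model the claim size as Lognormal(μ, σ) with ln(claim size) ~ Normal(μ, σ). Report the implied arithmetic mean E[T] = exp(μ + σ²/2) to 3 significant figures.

E[T] ≈ 650 thousand €

If T ~ Lognormal(μ,σ) then ln T ~ Normal(μ,σ), so the p-quantile of ln T is μ + z_p·σ.
ln(400) = 5.991 and ln(1300) = 7.17; z_{0.2} = -0.8416, z_{0.96} = 1.751.
σ = (7.17 − 5.991)/(1.751 − (-0.8416)) = 0.455.
μ = 5.991 − (-0.8416)·0.455 = 6.374.
E[T] = exp(μ + σ²/2) = exp(6.374 + 0.1034) = 650 thousand €.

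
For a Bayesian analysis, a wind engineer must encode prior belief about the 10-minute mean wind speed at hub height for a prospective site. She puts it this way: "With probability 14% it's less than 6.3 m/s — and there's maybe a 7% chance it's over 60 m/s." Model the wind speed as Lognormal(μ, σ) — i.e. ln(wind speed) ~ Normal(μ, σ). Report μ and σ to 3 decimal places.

If T ~ Lognormal(μ,σ) then ln T ~ Normal(μ,σ), so the p-quantile of ln T is μ + z_p·σ.
ln(6.3) = 1.841 and ln(60) = 4.094; z_{0.14} = -1.08, z_{0.93} = 1.476.
σ = (4.094 − 1.841)/(1.476 − (-1.08)) = 0.882.
μ = 1.841 − (-1.08)·0.882 = 2.793.

μ ≈ 2.793, σ ≈ 0.882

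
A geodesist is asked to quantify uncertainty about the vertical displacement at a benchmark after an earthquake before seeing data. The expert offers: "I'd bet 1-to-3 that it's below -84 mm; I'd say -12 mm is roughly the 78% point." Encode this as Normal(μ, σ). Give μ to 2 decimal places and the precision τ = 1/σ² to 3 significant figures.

For Normal(μ,σ), the p-quantile is μ + z_p·σ. Here z_{0.25} = -0.6745, z_{0.78} = 0.7722.
So -84 = μ − 0.6745σ and -12 = μ + 0.7722σ.
Subtracting: σ = (-12 − -84)/(0.7722 − (-0.6745)) = 49.77.
Then μ = -84 − (-0.6745)·49.77 = -50.43.
Precision τ = 1/σ² = 1/49.77² = 0.000404.

μ = -50.43, τ = 0.000404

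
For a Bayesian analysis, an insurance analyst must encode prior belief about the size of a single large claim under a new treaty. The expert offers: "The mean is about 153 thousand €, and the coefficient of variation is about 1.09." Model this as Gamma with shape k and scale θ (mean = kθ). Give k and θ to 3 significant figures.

k ≈ 0.842, θ ≈ 182

For Gamma(k, scale θ): mean = kθ, variance = kθ², so CV = 1/√k.
CV = 1.09, hence k = 1/CV² = 0.842.
Then θ = mean/k = 153/0.842 = 182.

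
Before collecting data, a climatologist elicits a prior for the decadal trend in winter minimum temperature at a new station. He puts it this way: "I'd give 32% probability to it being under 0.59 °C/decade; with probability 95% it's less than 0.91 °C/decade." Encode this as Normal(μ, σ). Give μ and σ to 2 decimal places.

μ = 0.66, σ = 0.15

For Normal(μ,σ), the p-quantile is μ + z_p·σ. Here z_{0.32} = -0.4677, z_{0.95} = 1.645.
So 0.59 = μ − 0.4677σ and 0.91 = μ + 1.645σ.
Subtracting: σ = (0.91 − 0.59)/(1.645 − (-0.4677)) = 0.15.
Then μ = 0.59 − (-0.4677)·0.15 = 0.66.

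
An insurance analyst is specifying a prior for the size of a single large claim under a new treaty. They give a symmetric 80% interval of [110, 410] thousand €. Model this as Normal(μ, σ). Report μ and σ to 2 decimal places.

A symmetric 80% interval runs μ ± z·σ with z = 1.282.
Half-width = 150, so σ = 150/1.282 = 117.05.
μ is the interval midpoint, 260.00.

μ = 260.00, σ = 117.05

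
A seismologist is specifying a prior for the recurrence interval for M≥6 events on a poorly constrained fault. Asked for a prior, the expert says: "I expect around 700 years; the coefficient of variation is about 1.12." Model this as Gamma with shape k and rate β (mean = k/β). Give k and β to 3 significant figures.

k ≈ 0.797, β ≈ 0.00114

For Gamma(k, rate β): mean = k/β, variance = k/β², so CV = 1/√k.
CV = 1.12, hence k = 1/CV² = 0.797.
Then β = k/mean = 0.797/700 = 0.00114.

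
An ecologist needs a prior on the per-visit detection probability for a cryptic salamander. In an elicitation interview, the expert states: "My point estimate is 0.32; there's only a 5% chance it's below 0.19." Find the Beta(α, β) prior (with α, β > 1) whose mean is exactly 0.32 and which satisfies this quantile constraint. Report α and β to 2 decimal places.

With mean 0.32 fixed, write α = 0.32s, β = 0.68s where s = α+β.
Need P(θ < 0.19) = 0.05 under Beta(0.32s, 0.68s). Normal approximation: (q−m)/√(m(1−m)/s) ≈ z_{0.05} = -1.64, so s ≈ 0.32·0.68·(-1.64)²/(0.19−0.32)² = 34.8.
At s = 34.8: P(θ<0.19) ≈ 0.038. Adjusting to match 0.05 gives s ≈ 30.42.
So α = 0.32·30.42 ≈ 9.73, β = 0.68·30.42 ≈ 20.68.

α ≈ 9.73, β ≈ 20.68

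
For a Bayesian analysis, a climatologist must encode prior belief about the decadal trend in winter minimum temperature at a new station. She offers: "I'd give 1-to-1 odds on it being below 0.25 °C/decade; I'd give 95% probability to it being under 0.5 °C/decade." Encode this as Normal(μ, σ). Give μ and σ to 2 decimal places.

μ = 0.25, σ = 0.15

For Normal(μ,σ), the p-quantile is μ + z_p·σ. Here z_{0.5} = 0, z_{0.95} = 1.645.
So 0.25 = μ + 0σ and 0.5 = μ + 1.645σ.
Subtracting: σ = (0.5 − 0.25)/(1.645 − (0)) = 0.15.
Then μ = 0.25 − (0)·0.15 = 0.25.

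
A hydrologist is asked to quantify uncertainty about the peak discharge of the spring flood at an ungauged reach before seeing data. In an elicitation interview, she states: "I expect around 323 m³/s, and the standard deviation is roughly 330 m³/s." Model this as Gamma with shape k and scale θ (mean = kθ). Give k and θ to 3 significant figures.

k ≈ 0.958, θ ≈ 337

For Gamma(k, scale θ): mean = kθ, variance = kθ², so CV = 1/√k.
CV = SD/mean = 330/323 = 1.022, hence k = 1/CV² = 0.958.
Then θ = mean/k = 323/0.958 = 337.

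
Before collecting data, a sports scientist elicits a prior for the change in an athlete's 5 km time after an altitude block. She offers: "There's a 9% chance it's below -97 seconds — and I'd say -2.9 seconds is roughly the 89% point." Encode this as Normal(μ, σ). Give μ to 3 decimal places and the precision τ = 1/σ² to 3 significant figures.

The p-quantile of Normal(μ,σ) is μ + z_p·σ, with z_{0.09} = -1.341 and z_{0.89} = 1.227.
Eliminate σ: μ = (z₂·x₁ − z₁·x₂)/(z₂ − z₁) = (1.227·-97 − (-1.341)·-2.9)/2.567 = -47.857.
Then σ = (x₂ − x₁)/(z₂ − z₁) = (-2.9 − -97)/2.567 = 36.654.
Precision τ = 1/σ² = 1/36.65² = 0.000744.

μ = -47.857, τ = 0.000744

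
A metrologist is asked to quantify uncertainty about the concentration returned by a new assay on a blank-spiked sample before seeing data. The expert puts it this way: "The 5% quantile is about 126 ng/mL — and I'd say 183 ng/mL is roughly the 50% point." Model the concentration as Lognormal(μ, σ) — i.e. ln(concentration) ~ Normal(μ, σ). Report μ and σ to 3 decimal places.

If T ~ Lognormal(μ,σ) then ln T ~ Normal(μ,σ), so the p-quantile of ln T is μ + z_p·σ.
ln(126) = 4.836 and ln(183) = 5.209; z_{0.05} = -1.645, z_{0.5} = 0.
σ = (5.209 − 4.836)/(0 − (-1.645)) = 0.227.
μ = 4.836 − (-1.645)·0.227 = 5.209.

μ ≈ 5.209, σ ≈ 0.227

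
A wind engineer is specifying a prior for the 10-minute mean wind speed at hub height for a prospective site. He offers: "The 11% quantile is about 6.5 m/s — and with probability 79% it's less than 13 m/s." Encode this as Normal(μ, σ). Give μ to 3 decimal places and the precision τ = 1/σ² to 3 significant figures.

μ = 10.422, τ = 0.0978

The p-quantile of Normal(μ,σ) is μ + z_p·σ, with z_{0.11} = -1.227 and z_{0.79} = 0.8064.
Eliminate σ: μ = (z₂·x₁ − z₁·x₂)/(z₂ − z₁) = (0.8064·6.5 − (-1.227)·13)/2.033 = 10.422.
Then σ = (x₂ − x₁)/(z₂ − z₁) = (13 − 6.5)/2.033 = 3.197.
Precision τ = 1/σ² = 1/3.197² = 0.0978.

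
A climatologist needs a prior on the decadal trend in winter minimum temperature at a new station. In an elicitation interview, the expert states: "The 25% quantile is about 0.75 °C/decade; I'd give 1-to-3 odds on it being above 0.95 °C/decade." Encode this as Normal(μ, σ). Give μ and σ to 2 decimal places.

For Normal(μ,σ), the p-quantile is μ + z_p·σ. Here z_{0.25} = -0.6745, z_{0.75} = 0.6745.
So 0.75 = μ − 0.6745σ and 0.95 = μ + 0.6745σ.
Subtracting: σ = (0.95 − 0.75)/(0.6745 − (-0.6745)) = 0.15.
Then μ = 0.75 − (-0.6745)·0.15 = 0.85.

μ = 0.85, σ = 0.15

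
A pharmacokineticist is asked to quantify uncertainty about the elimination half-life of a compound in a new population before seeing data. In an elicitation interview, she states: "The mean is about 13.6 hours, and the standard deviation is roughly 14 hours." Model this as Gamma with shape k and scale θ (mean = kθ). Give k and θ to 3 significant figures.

k ≈ 0.944, θ ≈ 14.4

For Gamma(k, scale θ): mean = kθ, variance = kθ², so CV = 1/√k.
CV = SD/mean = 14/13.6 = 1.029, hence k = 1/CV² = 0.944.
Then θ = mean/k = 13.6/0.944 = 14.4.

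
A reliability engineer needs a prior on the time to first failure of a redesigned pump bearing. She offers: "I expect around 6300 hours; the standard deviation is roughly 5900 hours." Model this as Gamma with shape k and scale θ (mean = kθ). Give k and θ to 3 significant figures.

k ≈ 1.14, θ ≈ 5530

For Gamma(k, scale θ): mean = kθ, variance = kθ², so CV = 1/√k.
CV = SD/mean = 5900/6300 = 0.9365, hence k = 1/CV² = 1.14.
Then θ = mean/k = 6300/1.14 = 5530.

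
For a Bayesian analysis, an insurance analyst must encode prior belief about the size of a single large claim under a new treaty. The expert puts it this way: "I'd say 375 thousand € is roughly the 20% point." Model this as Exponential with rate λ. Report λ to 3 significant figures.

λ ≈ 0.000595

P(T < 375.0) = 1 − e^(−λ·375.0) = 0.2, so λ = −ln(1−0.2)/375.0 = −ln(0.8)/375.0 = 0.000595.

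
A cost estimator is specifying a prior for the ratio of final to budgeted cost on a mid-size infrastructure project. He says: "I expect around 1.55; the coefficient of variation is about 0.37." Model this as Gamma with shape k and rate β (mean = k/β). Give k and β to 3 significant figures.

For Gamma(k, rate β): mean = k/β, variance = k/β², so CV = 1/√k.
CV = 0.37, hence k = 1/CV² = 7.3.
Then β = k/mean = 7.3/1.55 = 4.71.

k ≈ 7.3, β ≈ 4.71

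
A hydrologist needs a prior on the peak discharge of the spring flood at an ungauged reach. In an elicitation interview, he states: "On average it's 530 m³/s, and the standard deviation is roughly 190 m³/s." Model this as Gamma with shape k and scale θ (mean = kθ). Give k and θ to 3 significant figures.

k ≈ 7.78, θ ≈ 68.1

For Gamma(k, scale θ): mean = kθ, variance = kθ², so CV = 1/√k.
CV = SD/mean = 190/530 = 0.3585, hence k = 1/CV² = 7.78.
Then θ = mean/k = 530/7.78 = 68.1.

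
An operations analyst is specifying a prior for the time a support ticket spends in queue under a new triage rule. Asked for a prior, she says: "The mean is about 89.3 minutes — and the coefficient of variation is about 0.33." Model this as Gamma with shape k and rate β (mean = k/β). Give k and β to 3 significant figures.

k ≈ 9.18, β ≈ 0.103

For Gamma(k, rate β): mean = k/β, variance = k/β², so CV = 1/√k.
CV = 0.33, hence k = 1/CV² = 9.18.
Then β = k/mean = 9.18/89.3 = 0.103.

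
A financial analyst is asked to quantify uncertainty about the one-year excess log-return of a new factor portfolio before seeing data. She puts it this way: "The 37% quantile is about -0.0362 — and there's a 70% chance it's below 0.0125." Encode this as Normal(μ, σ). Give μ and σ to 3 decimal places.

μ = -0.017, σ = 0.057

The p-quantile of Normal(μ,σ) is μ + z_p·σ, with z_{0.37} = -0.3319 and z_{0.7} = 0.5244.
Eliminate σ: μ = (z₂·x₁ − z₁·x₂)/(z₂ − z₁) = (0.5244·-0.0362 − (-0.3319)·0.0125)/0.8563 = -0.017.
Then σ = (x₂ − x₁)/(z₂ − z₁) = (0.0125 − -0.0362)/0.8563 = 0.057.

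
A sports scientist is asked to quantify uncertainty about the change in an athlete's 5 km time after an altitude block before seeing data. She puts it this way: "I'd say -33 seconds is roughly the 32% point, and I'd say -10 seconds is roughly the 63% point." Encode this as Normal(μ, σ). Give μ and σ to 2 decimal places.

For Normal(μ,σ), the p-quantile is μ + z_p·σ. Here z_{0.32} = -0.4677, z_{0.63} = 0.3319.
So -33 = μ − 0.4677σ and -10 = μ + 0.3319σ.
Subtracting: σ = (-10 − -33)/(0.3319 − (-0.4677)) = 28.77.
Then μ = -33 − (-0.4677)·28.77 = -19.55.

μ = -19.55, σ = 28.77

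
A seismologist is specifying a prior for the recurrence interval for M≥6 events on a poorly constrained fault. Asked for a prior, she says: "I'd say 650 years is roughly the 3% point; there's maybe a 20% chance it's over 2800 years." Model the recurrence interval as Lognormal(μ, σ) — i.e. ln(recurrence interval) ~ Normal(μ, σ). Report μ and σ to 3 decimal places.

μ ≈ 7.486, σ ≈ 0.536

If T ~ Lognormal(μ,σ) then ln T ~ Normal(μ,σ), so the p-quantile of ln T is μ + z_p·σ.
ln(650) = 6.477 and ln(2800) = 7.937; z_{0.03} = -1.881, z_{0.8} = 0.8416.
σ = (7.937 − 6.477)/(0.8416 − (-1.881)) = 0.536.
μ = 6.477 − (-1.881)·0.536 = 7.486.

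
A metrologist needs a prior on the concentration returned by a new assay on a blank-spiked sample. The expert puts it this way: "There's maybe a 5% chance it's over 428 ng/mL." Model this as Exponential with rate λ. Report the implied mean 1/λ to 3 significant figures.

P(T > 428.0) = e^(−λ·428.0) = 0.05, so λ = −ln(0.05)/428.0 = 0.007.
Mean = 1/λ = 143 ng/mL.

mean ≈ 143 ng/mL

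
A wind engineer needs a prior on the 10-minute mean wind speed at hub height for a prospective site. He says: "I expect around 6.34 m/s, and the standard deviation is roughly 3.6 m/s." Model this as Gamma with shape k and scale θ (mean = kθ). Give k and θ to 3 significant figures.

k ≈ 3.1, θ ≈ 2.04

For Gamma(k, scale θ): mean = kθ, variance = kθ², so CV = 1/√k.
CV = SD/mean = 3.6/6.34 = 0.5678, hence k = 1/CV² = 3.1.
Then θ = mean/k = 6.34/3.1 = 2.04.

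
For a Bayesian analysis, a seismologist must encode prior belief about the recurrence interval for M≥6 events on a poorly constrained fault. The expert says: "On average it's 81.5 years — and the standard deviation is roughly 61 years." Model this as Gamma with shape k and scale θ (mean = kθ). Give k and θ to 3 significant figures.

For Gamma(k, scale θ): mean = kθ, variance = kθ², so CV = 1/√k.
CV = SD/mean = 61/81.5 = 0.7485, hence k = 1/CV² = 1.79.
Then θ = mean/k = 81.5/1.79 = 45.7.

k ≈ 1.79, θ ≈ 45.7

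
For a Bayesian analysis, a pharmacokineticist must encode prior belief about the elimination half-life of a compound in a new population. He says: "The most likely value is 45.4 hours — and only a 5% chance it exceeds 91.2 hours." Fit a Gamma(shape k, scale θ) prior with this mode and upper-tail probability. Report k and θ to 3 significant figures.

k ≈ 6.69, θ ≈ 7.97

Gamma(k,θ) with k>1 has mode (k−1)θ, so θ = 45.4/(k−1).
Need P(X < 91.2) = 0.95 with θ tied to k this way. Start at k = 2, θ = 45.4: P(X<91.2) ≈ 0.596.
Too low — raise k to concentrate. Iterating converges to k ≈ 6.69.
Then θ = 45.4/(6.69−1) ≈ 7.97.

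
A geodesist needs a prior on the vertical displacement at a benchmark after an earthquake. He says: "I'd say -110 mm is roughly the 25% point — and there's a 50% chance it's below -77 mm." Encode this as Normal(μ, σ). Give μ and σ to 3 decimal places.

The p-quantile of Normal(μ,σ) is μ + z_p·σ, with z_{0.25} = -0.6745 and z_{0.5} = 0.
Eliminate σ: μ = (z₂·x₁ − z₁·x₂)/(z₂ − z₁) = (0·-110 − (-0.6745)·-77)/0.6745 = -77.000.
Then σ = (x₂ − x₁)/(z₂ − z₁) = (-77 − -110)/0.6745 = 48.926.

μ = -77.000, σ = 48.926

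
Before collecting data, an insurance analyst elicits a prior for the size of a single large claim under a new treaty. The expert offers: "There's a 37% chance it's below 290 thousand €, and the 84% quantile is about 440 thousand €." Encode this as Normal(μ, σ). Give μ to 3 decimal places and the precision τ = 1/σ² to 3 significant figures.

The p-quantile of Normal(μ,σ) is μ + z_p·σ, with z_{0.37} = -0.3319 and z_{0.84} = 0.9945.
Eliminate σ: μ = (z₂·x₁ − z₁·x₂)/(z₂ − z₁) = (0.9945·290 − (-0.3319)·440)/1.326 = 327.531.
Then σ = (x₂ − x₁)/(z₂ − z₁) = (440 − 290)/1.326 = 113.096.
Precision τ = 1/σ² = 1/113.1² = 7.82e-05.

μ = 327.531, τ = 7.82e-05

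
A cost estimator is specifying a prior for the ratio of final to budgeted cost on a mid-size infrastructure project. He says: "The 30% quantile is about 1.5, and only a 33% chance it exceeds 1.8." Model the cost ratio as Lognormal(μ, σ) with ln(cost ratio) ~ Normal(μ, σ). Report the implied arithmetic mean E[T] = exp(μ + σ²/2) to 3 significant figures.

E[T] ≈ 1.69

If T ~ Lognormal(μ,σ) then ln T ~ Normal(μ,σ), so the p-quantile of ln T is μ + z_p·σ.
ln(1.5) = 0.4055 and ln(1.8) = 0.5878; z_{0.3} = -0.5244, z_{0.67} = 0.4399.
σ = (0.5878 − 0.4055)/(0.4399 − (-0.5244)) = 0.189.
μ = 0.4055 − (-0.5244)·0.189 = 0.505.
E[T] = exp(μ + σ²/2) = exp(0.505 + 0.0179) = 1.69.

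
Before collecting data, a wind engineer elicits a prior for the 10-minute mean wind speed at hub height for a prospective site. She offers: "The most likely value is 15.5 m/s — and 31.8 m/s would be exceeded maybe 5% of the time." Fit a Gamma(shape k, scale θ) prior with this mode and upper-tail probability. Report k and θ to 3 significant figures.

k ≈ 6.36, θ ≈ 2.89

Gamma(k,θ) with k>1 has mode (k−1)θ, so θ = 15.5/(k−1).
Need P(X < 31.8) = 0.95 with θ tied to k this way. Start at k = 2, θ = 15.5: P(X<31.8) ≈ 0.608.
Too low — raise k to concentrate. Iterating converges to k ≈ 6.36.
Then θ = 15.5/(6.36−1) ≈ 2.89.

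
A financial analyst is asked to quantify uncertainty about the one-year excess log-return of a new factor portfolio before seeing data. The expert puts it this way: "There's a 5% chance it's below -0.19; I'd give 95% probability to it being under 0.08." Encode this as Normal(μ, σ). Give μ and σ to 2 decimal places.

μ = -0.05, σ = 0.08

For Normal(μ,σ), the p-quantile is μ + z_p·σ. Here z_{0.05} = -1.645, z_{0.95} = 1.645.
So -0.19 = μ − 1.645σ and 0.08 = μ + 1.645σ.
Subtracting: σ = (0.08 − -0.19)/(1.645 − (-1.645)) = 0.08.
Then μ = -0.19 − (-1.645)·0.08 = -0.05.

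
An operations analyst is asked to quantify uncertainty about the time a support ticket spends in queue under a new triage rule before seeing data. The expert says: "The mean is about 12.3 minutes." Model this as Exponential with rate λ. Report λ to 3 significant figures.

λ ≈ 0.0813

Exponential mean = 1/λ, so λ = 1/12.3 = 0.0813.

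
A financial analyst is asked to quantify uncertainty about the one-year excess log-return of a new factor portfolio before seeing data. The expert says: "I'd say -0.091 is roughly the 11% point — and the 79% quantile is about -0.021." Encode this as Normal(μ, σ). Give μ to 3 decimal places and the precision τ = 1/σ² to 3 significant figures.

For Normal(μ,σ), the p-quantile is μ + z_p·σ. Here z_{0.11} = -1.227, z_{0.79} = 0.8064.
So -0.091 = μ − 1.227σ and -0.021 = μ + 0.8064σ.
Subtracting: σ = (-0.021 − -0.091)/(0.8064 − (-1.227)) = 0.034.
Then μ = -0.091 − (-1.227)·0.034 = -0.049.
Precision τ = 1/σ² = 1/0.03443² = 843.

μ = -0.049, τ = 843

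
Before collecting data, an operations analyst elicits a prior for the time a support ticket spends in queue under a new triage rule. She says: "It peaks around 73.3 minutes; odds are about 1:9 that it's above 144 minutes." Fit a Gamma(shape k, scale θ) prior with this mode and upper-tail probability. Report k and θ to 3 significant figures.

k ≈ 5.2, θ ≈ 17.4

Gamma(k,θ) with k>1 has mode (k−1)θ, so θ = 73.3/(k−1).
Need P(X < 144) = 0.9 with θ tied to k this way. Start at k = 2, θ = 73.3: P(X<144) ≈ 0.584.
Too low — raise k to concentrate. Iterating converges to k ≈ 5.2.
Then θ = 73.3/(5.2−1) ≈ 17.4.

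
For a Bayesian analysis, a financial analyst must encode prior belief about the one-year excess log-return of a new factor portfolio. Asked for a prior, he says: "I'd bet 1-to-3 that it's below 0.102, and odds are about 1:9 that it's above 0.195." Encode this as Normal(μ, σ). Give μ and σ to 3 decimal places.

For Normal(μ,σ), the p-quantile is μ + z_p·σ. Here z_{0.25} = -0.6745, z_{0.9} = 1.282.
So 0.102 = μ − 0.6745σ and 0.195 = μ + 1.282σ.
Subtracting: σ = (0.195 − 0.102)/(1.282 − (-0.6745)) = 0.048.
Then μ = 0.102 − (-0.6745)·0.048 = 0.134.

μ = 0.134, σ = 0.048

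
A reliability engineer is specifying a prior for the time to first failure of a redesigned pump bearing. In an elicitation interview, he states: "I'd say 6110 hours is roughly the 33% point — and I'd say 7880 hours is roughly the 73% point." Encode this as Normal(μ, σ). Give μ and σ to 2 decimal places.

μ = 6849.65, σ = 1681.35

For Normal(μ,σ), the p-quantile is μ + z_p·σ. Here z_{0.33} = -0.4399, z_{0.73} = 0.6128.
So 6110 = μ − 0.4399σ and 7880 = μ + 0.6128σ.
Subtracting: σ = (7880 − 6110)/(0.6128 − (-0.4399)) = 1681.35.
Then μ = 6110 − (-0.4399)·1681.35 = 6849.65.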